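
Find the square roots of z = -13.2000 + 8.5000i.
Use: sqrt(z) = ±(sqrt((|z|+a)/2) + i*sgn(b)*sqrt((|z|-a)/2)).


|z| = sqrt(174.24+72.25) = 15.7000
sqrt((|z|+a)/2) = sqrt((15.7000+(-13.2))/2) = sqrt(1.2500) = 1.1180
sqrt((|z|-a)/2) = sqrt((15.7000-(-13.2))/2) = sqrt(14.4500) = 3.8013

±(1.1180 + 3.8013i) i.e. 1.1180 + 3.8013i and -1.1180 - 3.8013i


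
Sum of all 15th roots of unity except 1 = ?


With w = e^(2*pi*i/15), all 15 of the 15th roots of unity w^0 = 1, w, ..., w^(14) sum to 0: 1 + w + ... + w^(14) = (1 - w^15)/(1 - w) = 0 since w^15 = 1, w ≠ 1.
Removing the root 1: w + w^2 + ... + w^(14) = 0 - 1 = -1

Sum = -1


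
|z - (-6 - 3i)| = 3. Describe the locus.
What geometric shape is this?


|z - z0| = r is a circle with center z0 and radius r.
Center = (-6, -3), radius = 3

Circle with center (-6, -3) and radius 3


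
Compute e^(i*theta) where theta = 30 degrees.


cos(30°) = 0.8660
sin(30°) = 0.5000

e^(i*30°) = 0.8660 + 0.5000i


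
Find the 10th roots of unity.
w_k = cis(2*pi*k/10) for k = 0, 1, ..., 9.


The 10th roots of unity are cis(360k/10°) for k=0..9
Angle step = 360/10 = 36°
Primitive root: cis(36°)
Primitive root = 0.8090 + 0.5878i

10 roots at angles: 0°, 36°, 72°, 108°, 144°, 180°, 216°, 252°, 288°, 324°


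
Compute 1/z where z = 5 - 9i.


|z|^2 = 25+81 = 106
1/z = (5 + 9i)/106

1/z = 0.0472 + 0.0849i


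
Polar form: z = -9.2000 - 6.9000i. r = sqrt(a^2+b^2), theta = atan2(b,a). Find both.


r = sqrt(84.64+47.61) = sqrt(132.25) = 11.5000
theta = atan2(-6.9, -9.2) = -143.1301 degrees

r = 11.5000, theta = -143.1301 degrees


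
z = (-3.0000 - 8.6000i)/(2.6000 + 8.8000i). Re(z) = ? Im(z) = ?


Multiply by conjugate: (-3.0000 - 8.6000i)(2.6000 - 8.8000i) / (2.6^2 + 8.8^2)
Numerator real = -3*2.6 - (8.6)*8.8 = -83.48
Numerator imag = -8.6*2.6 - (-3)*8.8 = 4.04
Denominator = 84.2
Re(z) = -83.48/84.2 = -0.9914
Im(z) = 4.04/84.2 = 0.0480

Re(z) = -0.9914, Im(z) = 0.0480


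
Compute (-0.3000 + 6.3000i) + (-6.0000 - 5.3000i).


Real: -0.3 - 6 = -6.3
Imag: 6.3 - 5.3 = 1

-6.3000 + i


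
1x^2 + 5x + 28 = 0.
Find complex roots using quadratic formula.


disc = 5^2 - 4*1*28 = 25 - 112 = -87
sqrt(|disc|) = sqrt(87) = 9.3274
Real part = -5/(2*1) = -2.5000
Imag part = 9.3274/(2*1) = 4.6637

-2.5000 ± 4.6637i


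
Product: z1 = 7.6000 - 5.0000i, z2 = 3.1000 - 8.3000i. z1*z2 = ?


Real = 7.6*3.1 - (-5)*(-8.3) = 23.56 - 41.5 = -17.94
Imag = 7.6*(-8.3) + 3.1*(-5) = -63.08 - (15.5) = -78.58

-17.9400 - 78.5800i


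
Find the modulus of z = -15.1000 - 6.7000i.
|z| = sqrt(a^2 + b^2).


|z| = sqrt((-15.1)^2 + (-6.7)^2) = sqrt(228.01 + 44.89) = sqrt(272.9) = 16.5197

|z| = 16.5197


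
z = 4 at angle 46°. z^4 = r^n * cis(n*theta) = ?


r^4 = 4^4 = 256
n*theta = 4*46° = 184° = 184° (mod 360)
a = 256*cos(184°) = -255.3764
b = 256*sin(184°) = -17.8577

256 cis(184°) = -255.3764 - 17.8577i


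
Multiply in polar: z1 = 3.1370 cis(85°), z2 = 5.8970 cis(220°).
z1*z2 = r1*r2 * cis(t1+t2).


r = 3.1370 * 5.8970 = 18.4989
theta = 85° + 220° = 305° = 305° (mod 360)

18.4989 cis(305°)


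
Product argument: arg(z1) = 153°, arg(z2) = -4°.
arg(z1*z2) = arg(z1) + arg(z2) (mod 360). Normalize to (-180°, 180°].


arg(z1*z2) = 153° - 4° = 149°
Normalized to (-180°, 180°]: 149°

149°


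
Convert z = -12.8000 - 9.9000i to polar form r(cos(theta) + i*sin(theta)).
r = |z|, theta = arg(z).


r = sqrt(163.84+98.01) = sqrt(261.85) = 16.1818
theta = atan2(-9.9, -12.8) = -142.2803 degrees

r = 16.1818, theta = -142.2803 degrees


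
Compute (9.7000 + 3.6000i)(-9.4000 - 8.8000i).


Real = 9.7*(-9.4) - 3.6*(-8.8) = -91.18 - (-31.68) = -59.5
Imag = 9.7*(-8.8) - (9.4)*3.6 = -85.36 - (33.84) = -119.2

-59.5000 - 119.2000i


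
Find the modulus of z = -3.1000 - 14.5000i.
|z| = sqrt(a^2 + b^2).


|z| = sqrt((-3.1)^2 + (-14.5)^2) = sqrt(9.61 + 210.25) = sqrt(219.86) = 14.8277

|z| = 14.8277


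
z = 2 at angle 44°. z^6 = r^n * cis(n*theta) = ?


r^6 = 2^6 = 64
n*theta = 6*44° = 264° = 264° (mod 360)
a = 64*cos(264°) = -6.6898
b = 64*sin(264°) = -63.6494

64 cis(264°) = -6.6898 - 63.6494i


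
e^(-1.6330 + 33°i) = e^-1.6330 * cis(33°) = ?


e^-1.6330 = 0.1953
cos(33°) = 0.8387
sin(33°) = 0.5446
Real = 0.1953*0.8387 = 0.1638
Imag = 0.1953*0.5446 = 0.1064

0.1638 + 0.1064i


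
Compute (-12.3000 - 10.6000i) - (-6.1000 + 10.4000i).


Real: -12.3 + 6.1 = -6.2
Imag: -10.6 - 10.4 = -21

-6.2000 - 21.0000i


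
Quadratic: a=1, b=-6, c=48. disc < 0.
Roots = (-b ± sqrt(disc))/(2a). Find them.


disc = (-6)^2 - 4*1*48 = 36 - 192 = -156
sqrt(|disc|) = sqrt(156) = 12.4900
Real part = 6/(2*1) = 3.0000
Imag part = 12.4900/(2*1) = 6.2450

3.0000 ± 6.2450i


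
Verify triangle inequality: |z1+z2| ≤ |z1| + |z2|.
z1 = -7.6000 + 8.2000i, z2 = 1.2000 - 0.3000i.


|z1| = sqrt((-7.6)^2 + 8.2^2) = sqrt(125) = 11.1803
|z2| = sqrt(1.2^2 + (-0.3)^2) = sqrt(1.53) = 1.2369
z1+z2 = -6.4000 + 7.9000i
|z1+z2| = sqrt(103.37) = 10.1671
|z1|+|z2| = 11.1803 + 1.2369 = 12.4172

|z1+z2| = 10.1671 ≤ |z1|+|z2| = 12.4172 (verified)


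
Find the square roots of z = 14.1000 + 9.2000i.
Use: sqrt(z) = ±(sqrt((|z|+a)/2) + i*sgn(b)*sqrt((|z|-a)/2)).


|z| = sqrt(198.81+84.64) = 16.8360
sqrt((|z|+a)/2) = sqrt((16.8360+14.1)/2) = sqrt(15.4680) = 3.9329
sqrt((|z|-a)/2) = sqrt((16.8360-14.1)/2) = sqrt(1.3680) = 1.1696

±(3.9329 + 1.1696i) i.e. 3.9329 + 1.1696i and -3.9329 - 1.1696i


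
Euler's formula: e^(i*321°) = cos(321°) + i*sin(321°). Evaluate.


cos(321°) = 0.7771
sin(321°) = -0.6293

e^(i*321°) = 0.7771 - 0.6293i


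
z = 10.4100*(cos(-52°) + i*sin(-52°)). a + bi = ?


a = 10.4100*cos(-52°) = 10.4100*0.61566 = 6.4090
b = 10.4100*sin(-52°) = 10.4100*(-0.78801) = -8.2032

6.4090 - 8.2032i


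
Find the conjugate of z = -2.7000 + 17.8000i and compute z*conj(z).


z_bar = -2.7000 - 17.8000i
z*z_bar = (-2.7)^2 + 17.8^2 = 7.29 + 316.84 = 324.13

z_bar = -2.7000 - 17.8000i, z*z_bar = 324.13


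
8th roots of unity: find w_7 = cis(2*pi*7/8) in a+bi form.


Angle = 360*7/8 = 315°
a = cos(315°) = 0.7071
b = sin(315°) = -0.7071

0.7071 - 0.7071i


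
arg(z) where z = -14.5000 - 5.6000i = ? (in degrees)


Re = -14.5, Im = -5.6
arg = atan2(-5.6, -14.5) = -158.8831 degrees

arg(z) = -158.8831 degrees


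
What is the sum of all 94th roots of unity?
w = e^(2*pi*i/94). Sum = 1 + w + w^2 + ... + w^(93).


The sum of all 94th roots of unity is 0.
Geometric series: (1 - w^94)/(1 - w) = (1-1)/(1-w) = 0 since w^94 = 1, w ≠ 1.
Alternatively: coefficient of z^93 in z^94 - 1 is 0.

0


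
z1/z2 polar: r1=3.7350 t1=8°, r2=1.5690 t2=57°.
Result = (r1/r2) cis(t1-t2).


r = 3.7350 / 1.5690 = 2.3805
theta = 8° - 57° = -49° = 311° (mod 360)

2.3805 cis(311°)


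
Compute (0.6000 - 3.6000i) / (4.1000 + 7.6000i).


Conjugate of z2 = 4.1000 - 7.6000i
Numerator: (0.6000 - 3.6000i)(4.1000 - 7.6000i) = -24.9000 - 19.3200i
Denominator: 4.1^2 + 7.6^2 = 74.57
Result = (-24.9000 - 19.3200i)/74.57

-0.3339 - 0.2591i


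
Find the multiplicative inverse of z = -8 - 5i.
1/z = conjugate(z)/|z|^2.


|z|^2 = 64+25 = 89
1/z = (-8 + 5i)/89

1/z = -0.0899 + 0.0562i


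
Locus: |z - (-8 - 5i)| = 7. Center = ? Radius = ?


|z - z0| = r is a circle with center z0 and radius r.
Center = (-8, -5), radius = 7

Circle with center (-8, -5) and radius 7


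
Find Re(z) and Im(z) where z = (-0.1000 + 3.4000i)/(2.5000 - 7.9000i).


Multiply by conjugate: (-0.1000 + 3.4000i)(2.5000 + 7.9000i) / (2.5^2 + (-7.9)^2)
Numerator real = -0.1*2.5 + 3.4*(-7.9) = -27.11
Numerator imag = 3.4*2.5 - (-0.1)*(-7.9) = 7.71
Denominator = 68.66
Re(z) = -27.11/68.66 = -0.3948
Im(z) = 7.71/68.66 = 0.1123

Re(z) = -0.3948, Im(z) = 0.1123


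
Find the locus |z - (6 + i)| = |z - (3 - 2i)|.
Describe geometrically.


Equal distances means the locus is the perpendicular bisector of z1 and z2.
Midpoint = ((6+3)/2, (1+(-2))/2) = (4.5000, -0.5000)

Perpendicular bisector through (4.5000, -0.5000)


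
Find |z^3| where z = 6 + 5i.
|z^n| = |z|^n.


|z| = sqrt(36+25) = sqrt(61) = 7.8102
|z^3| = |z|^3 = (sqrt(61))^3 = 61*sqrt(61)

|z^3| = 61*sqrt(61) ≈ 476.4252


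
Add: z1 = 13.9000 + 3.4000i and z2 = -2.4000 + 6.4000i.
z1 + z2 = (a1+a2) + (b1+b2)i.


Real: 13.9 - 2.4 = 11.5
Imag: 3.4 + 6.4 = 9.8

11.5000 + 9.8000i


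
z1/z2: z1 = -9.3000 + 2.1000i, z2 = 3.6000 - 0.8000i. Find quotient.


Conjugate of z2 = 3.6000 + 0.8000i
Numerator: (-9.3000 + 2.1000i)(3.6000 + 0.8000i) = -35.1600 + 0.1200i
Denominator: 3.6^2 + (-0.8)^2 = 13.6
Result = (-35.1600 + 0.1200i)/13.6

-2.5853 + 0.0088i


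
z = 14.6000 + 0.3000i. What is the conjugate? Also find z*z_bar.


z_bar = 14.6000 - 0.3000i
z*z_bar = 14.6^2 + 0.3^2 = 213.16 + 0.09 = 213.25

z_bar = 14.6000 - 0.3000i, z*z_bar = 213.25


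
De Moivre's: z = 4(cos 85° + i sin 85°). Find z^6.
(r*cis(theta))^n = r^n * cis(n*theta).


r^6 = 4^6 = 4096
n*theta = 6*85° = 510° = 150° (mod 360)
a = 4096*cos(150°) = -3547.2401
b = 4096*sin(150°) = 2048.0000

4096 cis(150°) = -3547.2401 + 2048.0000i


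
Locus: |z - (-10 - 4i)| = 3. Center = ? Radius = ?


|z - z0| = r is a circle with center z0 and radius r.
Center = (-10, -4), radius = 3

Circle with center (-10, -4) and radius 3


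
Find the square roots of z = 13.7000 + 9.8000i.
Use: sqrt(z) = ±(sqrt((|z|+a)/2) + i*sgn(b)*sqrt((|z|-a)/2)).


|z| = sqrt(187.69+96.04) = 16.8443
sqrt((|z|+a)/2) = sqrt((16.8443+13.7)/2) = sqrt(15.2721) = 3.9080
sqrt((|z|-a)/2) = sqrt((16.8443-13.7)/2) = sqrt(1.5721) = 1.2539

±(3.9080 + 1.2539i) i.e. 3.9080 + 1.2539i and -3.9080 - 1.2539i


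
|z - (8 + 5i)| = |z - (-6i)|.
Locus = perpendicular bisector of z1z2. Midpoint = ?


Equal distances means the locus is the perpendicular bisector of z1 and z2.
Midpoint = ((8+0)/2, (5+(-6))/2) = (4.0000, -0.5000)

Perpendicular bisector through (4.0000, -0.5000)


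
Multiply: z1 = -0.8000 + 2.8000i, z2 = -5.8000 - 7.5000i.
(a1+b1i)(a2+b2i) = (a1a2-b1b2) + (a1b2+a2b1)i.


Real = -0.8*(-5.8) - 2.8*(-7.5) = 4.64 - (-21) = 25.64
Imag = -0.8*(-7.5) - (5.8)*2.8 = 6 - (16.24) = -10.24

25.6400 - 10.2400i


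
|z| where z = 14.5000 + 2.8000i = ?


|z| = sqrt(14.5^2 + 2.8^2) = sqrt(210.25 + 7.84) = sqrt(218.09) = 14.7679

|z| = 14.7679


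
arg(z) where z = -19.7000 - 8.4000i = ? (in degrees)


Re = -19.7, Im = -8.4
arg = atan2(-8.4, -19.7) = -156.9068 degrees

arg(z) = -156.9068 degrees


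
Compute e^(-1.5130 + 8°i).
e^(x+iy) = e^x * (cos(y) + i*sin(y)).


e^-1.5130 = 0.2202
cos(8°) = 0.9903
sin(8°) = 0.1392
Real = 0.2202*0.9903 = 0.2181
Imag = 0.2202*0.1392 = 0.0307

0.2181 + 0.0307i


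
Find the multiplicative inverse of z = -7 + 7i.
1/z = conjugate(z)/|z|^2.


|z|^2 = 49+49 = 98
1/z = (-7 - 7i)/98

1/z = -0.0714 - 0.0714i


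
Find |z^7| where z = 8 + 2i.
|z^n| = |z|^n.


|z| = sqrt(64+4) = sqrt(68) = 8.2462
|z^7| = |z|^7 = (sqrt(68))^7 = 68^3 * sqrt(68) = 314432*sqrt(68)

|z^7| = 314432*sqrt(68) ≈ 2592872.6961


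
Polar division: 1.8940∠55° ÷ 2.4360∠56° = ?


r = 1.8940 / 2.4360 = 0.7775
theta = 55° - 56° = -1° = 359° (mod 360)

0.7775 cis(359°)


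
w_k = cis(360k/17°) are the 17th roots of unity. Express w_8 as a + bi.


Angle = 360*8/17 = 169.4118°
a = cos(169.4118°) = -0.9830
b = sin(169.4118°) = 0.1837

-0.9830 + 0.1837i


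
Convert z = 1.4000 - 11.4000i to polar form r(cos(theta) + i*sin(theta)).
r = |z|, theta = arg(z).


r = sqrt(1.96+129.96) = sqrt(131.92) = 11.4856
theta = atan2(-11.4, 1.4) = -82.9987 degrees

r = 11.4856, theta = -82.9987 degrees


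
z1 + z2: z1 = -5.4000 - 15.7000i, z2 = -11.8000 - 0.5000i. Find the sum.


Real: -5.4 - 11.8 = -17.2
Imag: -15.7 - 0.5 = -16.2

-17.2000 - 16.2000i


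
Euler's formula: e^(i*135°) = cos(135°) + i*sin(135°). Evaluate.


cos(135°) = -0.7071
sin(135°) = 0.7071

e^(i*135°) = -0.7071 + 0.7071i


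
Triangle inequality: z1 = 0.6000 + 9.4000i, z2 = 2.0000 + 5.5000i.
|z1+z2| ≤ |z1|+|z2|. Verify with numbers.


|z1| = sqrt(0.6^2 + 9.4^2) = sqrt(88.72) = 9.4191
|z2| = sqrt(2^2 + 5.5^2) = sqrt(34.25) = 5.8523
z1+z2 = 2.6000 + 14.9000i
|z1+z2| = sqrt(228.77) = 15.1251
|z1|+|z2| = 9.4191 + 5.8523 = 15.2714

|z1+z2| = 15.1251 ≤ |z1|+|z2| = 15.2714 (verified)


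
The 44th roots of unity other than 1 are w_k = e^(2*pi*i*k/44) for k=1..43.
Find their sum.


With w = e^(2*pi*i/44), all 44 of the 44th roots of unity w^0 = 1, w, ..., w^(43) sum to 0: 1 + w + ... + w^(43) = (1 - w^44)/(1 - w) = 0 since w^44 = 1, w ≠ 1.
Removing the root 1: w + w^2 + ... + w^(43) = 0 - 1 = -1

Sum = -1


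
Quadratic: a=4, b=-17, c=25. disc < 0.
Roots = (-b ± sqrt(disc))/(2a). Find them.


disc = (-17)^2 - 4*4*25 = 289 - 400 = -111
sqrt(|disc|) = sqrt(111) = 10.5357
Real part = 17/(2*4) = 2.1250
Imag part = 10.5357/(2*4) = 1.3170

2.1250 ± 1.3170i


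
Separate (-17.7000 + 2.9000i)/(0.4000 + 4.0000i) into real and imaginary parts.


Multiply by conjugate: (-17.7000 + 2.9000i)(0.4000 - 4.0000i) / (0.4^2 + 4^2)
Numerator real = -17.7*0.4 + 2.9*4 = 4.52
Numerator imag = 2.9*0.4 - (-17.7)*4 = 71.96
Denominator = 16.16
Re(z) = 4.52/16.16 = 0.2797
Im(z) = 71.96/16.16 = 4.4530

Re(z) = 0.2797, Im(z) = 4.4530


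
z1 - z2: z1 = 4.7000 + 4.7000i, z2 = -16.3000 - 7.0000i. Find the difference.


Real: 4.7 + 16.3 = 21
Imag: 4.7 + 7 = 11.7

21.0000 + 11.7000i


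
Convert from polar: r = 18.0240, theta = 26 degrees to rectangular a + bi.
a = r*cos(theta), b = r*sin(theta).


a = 18.0240*cos(26°) = 18.0240*0.898794 = 16.1999
b = 18.0240*sin(26°) = 18.0240*0.43837 = 7.9012

16.1999 + 7.9012i


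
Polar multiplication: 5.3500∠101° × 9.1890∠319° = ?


r = 5.3500 * 9.1890 = 49.1611
theta = 101° + 319° = 420° = 60° (mod 360)

49.1611 cis(60°)


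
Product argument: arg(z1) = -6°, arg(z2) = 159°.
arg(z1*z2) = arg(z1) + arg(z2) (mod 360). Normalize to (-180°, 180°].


arg(z1*z2) = -6° + 159° = 153°
Normalized to (-180°, 180°]: 153°

153°


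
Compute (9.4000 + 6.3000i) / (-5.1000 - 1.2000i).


Conjugate of z2 = -5.1000 + 1.2000i
Numerator: (9.4000 + 6.3000i)(-5.1000 + 1.2000i) = -55.5000 - 20.8500i
Denominator: (-5.1)^2 + (-1.2)^2 = 27.45
Result = (-55.5000 - 20.8500i)/27.45

-2.0219 - 0.7596i


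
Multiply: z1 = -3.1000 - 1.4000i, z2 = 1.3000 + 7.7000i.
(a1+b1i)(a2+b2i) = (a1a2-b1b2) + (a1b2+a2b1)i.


Real = -3.1*1.3 - (-1.4)*7.7 = -4.03 - (-10.78) = 6.75
Imag = -3.1*7.7 + 1.3*(-1.4) = -23.87 - (1.82) = -25.69

6.7500 - 25.6900i


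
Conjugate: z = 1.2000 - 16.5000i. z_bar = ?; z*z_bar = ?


z_bar = 1.2000 + 16.5000i
z*z_bar = 1.2^2 + (-16.5)^2 = 1.44 + 272.25 = 273.69

z_bar = 1.2000 + 16.5000i, z*z_bar = 273.69


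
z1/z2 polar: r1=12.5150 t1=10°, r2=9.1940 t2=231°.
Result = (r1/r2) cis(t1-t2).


r = 12.5150 / 9.1940 = 1.3612
theta = 10° - 231° = -221° = 139° (mod 360)

1.3612 cis(139°)


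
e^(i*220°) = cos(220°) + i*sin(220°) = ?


cos(220°) = -0.7660
sin(220°) = -0.6428

e^(i*220°) = -0.7660 - 0.6428i


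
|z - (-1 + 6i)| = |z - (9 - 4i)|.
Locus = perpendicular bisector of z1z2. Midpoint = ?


Equal distances means the locus is the perpendicular bisector of z1 and z2.
Midpoint = ((-1+9)/2, (6+(-4))/2) = (4.0000, 1.0000)

Perpendicular bisector through (4.0000, 1.0000)


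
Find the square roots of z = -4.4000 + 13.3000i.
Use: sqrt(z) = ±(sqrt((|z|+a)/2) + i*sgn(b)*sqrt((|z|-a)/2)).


|z| = sqrt(19.36+176.89) = 14.0089
sqrt((|z|+a)/2) = sqrt((14.0089+(-4.4))/2) = sqrt(4.8045) = 2.1919
sqrt((|z|-a)/2) = sqrt((14.0089-(-4.4))/2) = sqrt(9.2045) = 3.0339

±(2.1919 + 3.0339i) i.e. 2.1919 + 3.0339i and -2.1919 - 3.0339i


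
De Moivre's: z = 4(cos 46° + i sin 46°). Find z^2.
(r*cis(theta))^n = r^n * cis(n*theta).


r^2 = 4^2 = 16
n*theta = 2*46° = 92° = 92° (mod 360)
a = 16*cos(92°) = -0.5584
b = 16*sin(92°) = 15.9903

16 cis(92°) = -0.5584 + 15.9903i


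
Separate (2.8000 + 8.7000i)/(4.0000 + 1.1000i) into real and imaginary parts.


Multiply by conjugate: (2.8000 + 8.7000i)(4.0000 - 1.1000i) / (4^2 + 1.1^2)
Numerator real = 2.8*4 + 8.7*1.1 = 20.77
Numerator imag = 8.7*4 - 2.8*1.1 = 31.72
Denominator = 17.21
Re(z) = 20.77/17.21 = 1.2069
Im(z) = 31.72/17.21 = 1.8431

Re(z) = 1.2069, Im(z) = 1.8431


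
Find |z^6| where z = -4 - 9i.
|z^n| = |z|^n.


|z| = sqrt(16+81) = sqrt(97) = 9.8489
|z^6| = |z|^6 = (sqrt(97))^6 = 97^3 = 912673

|z^6| = 912673


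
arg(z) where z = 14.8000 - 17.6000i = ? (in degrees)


Re = 14.8, Im = -17.6
arg = atan2(-17.6, 14.8) = -49.9392 degrees

arg(z) = -49.9392 degrees


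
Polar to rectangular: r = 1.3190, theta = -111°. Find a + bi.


a = 1.3190*cos(-111°) = 1.3190*(-0.3584) = -0.4727
b = 1.3190*sin(-111°) = 1.3190*(-0.9336) = -1.2314

-0.4727 - 1.2314i


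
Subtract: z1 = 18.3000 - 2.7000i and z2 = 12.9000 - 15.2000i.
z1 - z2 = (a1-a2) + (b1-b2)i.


Real: 18.3 - 12.9 = 5.4
Imag: -2.7 + 15.2 = 12.5

5.4000 + 12.5000i


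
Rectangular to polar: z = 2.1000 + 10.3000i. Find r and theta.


r = sqrt(4.41+106.09) = sqrt(110.5) = 10.5119
theta = atan2(10.3, 2.1) = 78.4763 degrees

r = 10.5119, theta = 78.4763 degrees


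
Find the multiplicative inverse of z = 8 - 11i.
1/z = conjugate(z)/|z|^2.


|z|^2 = 64+121 = 185
1/z = (8 + 11i)/185

1/z = 0.0432 + 0.0595i


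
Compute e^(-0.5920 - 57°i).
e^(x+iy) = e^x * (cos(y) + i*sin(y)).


e^-0.5920 = 0.5532
cos(-57°) = 0.5446
sin(-57°) = -0.8387
Real = 0.5532*0.5446 = 0.3013
Imag = 0.5532*(-0.8387) = -0.4640

0.3013 - 0.4640i


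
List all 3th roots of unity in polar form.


The 3th roots of unity are cis(360k/3°) for k=0..2
Angle step = 360/3 = 120°
Primitive root: cis(120°)
Primitive root = -0.5000 + 0.8660i

3 roots at angles: 0°, 120°, 240°


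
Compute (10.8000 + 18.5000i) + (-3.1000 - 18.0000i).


Real: 10.8 - 3.1 = 7.7
Imag: 18.5 - 18 = 0.5

7.7000 + 0.5000i


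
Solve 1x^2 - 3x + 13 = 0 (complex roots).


disc = (-3)^2 - 4*1*13 = 9 - 52 = -43
sqrt(|disc|) = sqrt(43) = 6.5574
Real part = 3/(2*1) = 1.5000
Imag part = 6.5574/(2*1) = 3.2787

1.5000 ± 3.2787i


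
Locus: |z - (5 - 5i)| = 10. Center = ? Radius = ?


|z - z0| = r is a circle with center z0 and radius r.
Center = (5, -5), radius = 10

Circle with center (5, -5) and radius 10


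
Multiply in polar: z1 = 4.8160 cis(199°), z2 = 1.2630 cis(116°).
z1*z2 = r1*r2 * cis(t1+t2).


r = 4.8160 * 1.2630 = 6.0826
theta = 199° + 116° = 315° = 315° (mod 360)

6.0826 cis(315°)


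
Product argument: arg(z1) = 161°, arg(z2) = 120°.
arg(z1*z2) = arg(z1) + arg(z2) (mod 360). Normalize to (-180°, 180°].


arg(z1*z2) = 161° + 120° = 281°
Normalized to (-180°, 180°]: -79°

-79°


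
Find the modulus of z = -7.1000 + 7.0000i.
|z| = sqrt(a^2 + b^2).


|z| = sqrt((-7.1)^2 + 7^2) = sqrt(50.41 + 49) = sqrt(99.41) = 9.9705

|z| = 9.9705


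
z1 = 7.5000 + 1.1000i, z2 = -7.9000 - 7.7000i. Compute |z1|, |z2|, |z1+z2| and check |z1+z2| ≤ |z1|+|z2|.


|z1| = sqrt(7.5^2 + 1.1^2) = sqrt(57.46) = 7.5802
|z2| = sqrt((-7.9)^2 + (-7.7)^2) = sqrt(121.7) = 11.0318
z1+z2 = -0.4000 - 6.6000i
|z1+z2| = sqrt(43.72) = 6.6121
|z1|+|z2| = 7.5802 + 11.0318 = 18.6120

|z1+z2| = 6.6121 ≤ |z1|+|z2| = 18.6120 (verified)


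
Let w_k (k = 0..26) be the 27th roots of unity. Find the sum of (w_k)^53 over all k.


The roots are w_k = w^k with w = e^(2*pi*i/27), and (w^k)^53 = (w^53)^k.
So S = 1 + u + u^2 + ... + u^(26) with u = w^53.
53 = 1*27 + 26, so 53 is not a multiple of 27: u = (w^27)^1 * w^26 = w^26 ≠ 1 (w is a primitive 27th root), while u^27 = (w^27)^53 = 1.
Geometric series: S = (1 - u^27)/(1 - u) = (1 - 1)/(1 - u) = 0

S = 0


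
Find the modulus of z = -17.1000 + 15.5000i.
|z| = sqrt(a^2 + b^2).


|z| = sqrt((-17.1)^2 + 15.5^2) = sqrt(292.41 + 240.25) = sqrt(532.66) = 23.0794

|z| = 23.0794


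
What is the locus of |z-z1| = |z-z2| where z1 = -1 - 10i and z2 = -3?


Equal distances means the locus is the perpendicular bisector of z1 and z2.
Midpoint = ((-1+(-3))/2, (-10+0)/2) = (-2.0000, -5.0000)

Perpendicular bisector through (-2.0000, -5.0000)


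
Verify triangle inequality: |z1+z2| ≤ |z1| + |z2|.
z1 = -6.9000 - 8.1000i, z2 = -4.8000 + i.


|z1| = sqrt((-6.9)^2 + (-8.1)^2) = sqrt(113.22) = 10.6405
|z2| = sqrt((-4.8)^2 + 1^2) = sqrt(24.04) = 4.9031
z1+z2 = -11.7000 - 7.1000i
|z1+z2| = sqrt(187.3) = 13.6858
|z1|+|z2| = 10.6405 + 4.9031 = 15.5436

|z1+z2| = 13.6858 ≤ |z1|+|z2| = 15.5436 (verified)


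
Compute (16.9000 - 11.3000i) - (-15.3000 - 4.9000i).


Real: 16.9 + 15.3 = 32.2
Imag: -11.3 + 4.9 = -6.4

32.2000 - 6.4000i


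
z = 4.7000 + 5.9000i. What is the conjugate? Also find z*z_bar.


z_bar = 4.7000 - 5.9000i
z*z_bar = 4.7^2 + 5.9^2 = 22.09 + 34.81 = 56.9

z_bar = 4.7000 - 5.9000i, z*z_bar = 56.9


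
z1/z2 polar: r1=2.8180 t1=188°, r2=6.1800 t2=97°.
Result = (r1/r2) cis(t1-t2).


r = 2.8180 / 6.1800 = 0.4560
theta = 188° - 97° = 91° = 91° (mod 360)

0.4560 cis(91°)


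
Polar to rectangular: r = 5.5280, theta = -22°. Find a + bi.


a = 5.5280*cos(-22°) = 5.5280*0.92718 = 5.1255
b = 5.5280*sin(-22°) = 5.5280*(-0.3746) = -2.0708

5.1255 - 2.0708i


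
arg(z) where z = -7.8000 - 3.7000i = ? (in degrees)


Re = -7.8, Im = -3.7
arg = atan2(-3.7, -7.8) = -154.6223 degrees

arg(z) = -154.6223 degrees


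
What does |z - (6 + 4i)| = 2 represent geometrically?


|z - z0| = r is a circle with center z0 and radius r.
Center = (6, 4), radius = 2

Circle with center (6, 4) and radius 2


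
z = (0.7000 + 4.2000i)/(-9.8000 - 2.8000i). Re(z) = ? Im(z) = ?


Multiply by conjugate: (0.7000 + 4.2000i)(-9.8000 + 2.8000i) / ((-9.8)^2 + (-2.8)^2)
Numerator real = 0.7*(-9.8) + 4.2*(-2.8) = -18.62
Numerator imag = 4.2*(-9.8) - 0.7*(-2.8) = -39.2
Denominator = 103.88
Re(z) = -18.62/103.88 = -0.1792
Im(z) = -39.2/103.88 = -0.3774

Re(z) = -0.1792, Im(z) = -0.3774


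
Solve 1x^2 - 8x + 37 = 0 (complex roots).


disc = (-8)^2 - 4*1*37 = 64 - 148 = -84
sqrt(|disc|) = sqrt(84) = 9.1652
Real part = 8/(2*1) = 4.0000
Imag part = 9.1652/(2*1) = 4.5826

4.0000 ± 4.5826i


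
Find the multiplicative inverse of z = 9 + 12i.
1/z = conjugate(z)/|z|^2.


|z|^2 = 81+144 = 225
1/z = (9 - 12i)/225

1/z = 0.0400 - 0.0533i


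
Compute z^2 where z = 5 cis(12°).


r^2 = 5^2 = 25
n*theta = 2*12° = 24° = 24° (mod 360)
a = 25*cos(24°) = 22.8386
b = 25*sin(24°) = 10.1684

25 cis(24°) = 22.8386 + 10.1684i


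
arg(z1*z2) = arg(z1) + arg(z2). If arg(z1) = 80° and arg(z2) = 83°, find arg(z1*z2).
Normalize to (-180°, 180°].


arg(z1*z2) = 80° + 83° = 163°
Normalized to (-180°, 180°]: 163°

163°


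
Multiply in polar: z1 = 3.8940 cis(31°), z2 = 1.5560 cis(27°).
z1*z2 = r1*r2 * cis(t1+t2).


r = 3.8940 * 1.5560 = 6.0591
theta = 31° + 27° = 58° = 58° (mod 360)

6.0591 cis(58°)


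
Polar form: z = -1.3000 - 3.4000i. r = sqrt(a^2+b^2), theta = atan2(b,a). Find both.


r = sqrt(1.69+11.56) = sqrt(13.25) = 3.6401
theta = atan2(-3.4, -1.3) = -110.9245 degrees

r = 3.6401, theta = -110.9245 degrees


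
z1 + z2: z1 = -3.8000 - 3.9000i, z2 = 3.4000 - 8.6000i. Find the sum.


Real: -3.8 + 3.4 = -0.4
Imag: -3.9 - 8.6 = -12.5

-0.4000 - 12.5000i


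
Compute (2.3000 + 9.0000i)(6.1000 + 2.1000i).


Real = 2.3*6.1 - 9*2.1 = 14.03 - 18.9 = -4.87
Imag = 2.3*2.1 + 6.1*9 = 4.83 + 54.9 = 59.73

-4.8700 + 59.7300i


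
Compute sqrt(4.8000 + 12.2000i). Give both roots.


|z| = sqrt(23.04+148.84) = 13.1103
sqrt((|z|+a)/2) = sqrt((13.1103+4.8)/2) = sqrt(8.9552) = 2.9925
sqrt((|z|-a)/2) = sqrt((13.1103-4.8)/2) = sqrt(4.1552) = 2.0384

±(2.9925 + 2.0384i) i.e. 2.9925 + 2.0384i and -2.9925 - 2.0384i


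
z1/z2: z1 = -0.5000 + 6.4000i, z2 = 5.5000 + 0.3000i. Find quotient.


Conjugate of z2 = 5.5000 - 0.3000i
Numerator: (-0.5000 + 6.4000i)(5.5000 - 0.3000i) = -0.8300 + 35.3500i
Denominator: 5.5^2 + 0.3^2 = 30.34
Result = (-0.8300 + 35.3500i)/30.34

-0.0274 + 1.1651i


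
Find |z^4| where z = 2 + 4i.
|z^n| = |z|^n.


|z| = sqrt(4+16) = sqrt(20) = 4.4721
|z^4| = |z|^4 = (sqrt(20))^4 = 20^2 = 400

|z^4| = 400


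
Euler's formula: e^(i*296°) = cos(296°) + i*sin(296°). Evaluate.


cos(296°) = 0.4384
sin(296°) = -0.8988

e^(i*296°) = 0.4384 - 0.8988i


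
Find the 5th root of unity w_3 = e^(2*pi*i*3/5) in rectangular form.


Angle = 360*3/5 = 216°
a = cos(216°) = -0.8090
b = sin(216°) = -0.5878

-0.8090 - 0.5878i


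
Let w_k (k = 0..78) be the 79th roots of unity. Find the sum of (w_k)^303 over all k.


The roots are w_k = w^k with w = e^(2*pi*i/79), and (w^k)^303 = (w^303)^k.
So S = 1 + u + u^2 + ... + u^(78) with u = w^303.
303 = 3*79 + 66, so 303 is not a multiple of 79: u = (w^79)^3 * w^66 = w^66 ≠ 1 (w is a primitive 79th root), while u^79 = (w^79)^303 = 1.
Geometric series: S = (1 - u^79)/(1 - u) = (1 - 1)/(1 - u) = 0

S = 0


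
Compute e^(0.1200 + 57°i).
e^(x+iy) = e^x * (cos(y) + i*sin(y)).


e^0.1200 = 1.1275
cos(57°) = 0.54464
sin(57°) = 0.8387
Real = 1.1275*0.54464 = 0.6141
Imag = 1.1275*0.8387 = 0.9456

0.6141 + 0.9456i


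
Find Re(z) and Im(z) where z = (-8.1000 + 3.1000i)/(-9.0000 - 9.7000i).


Multiply by conjugate: (-8.1000 + 3.1000i)(-9.0000 + 9.7000i) / ((-9)^2 + (-9.7)^2)
Numerator real = -8.1*(-9) + 3.1*(-9.7) = 42.83
Numerator imag = 3.1*(-9) - (-8.1)*(-9.7) = -106.47
Denominator = 175.09
Re(z) = 42.83/175.09 = 0.2446
Im(z) = -106.47/175.09 = -0.6081

Re(z) = 0.2446, Im(z) = -0.6081


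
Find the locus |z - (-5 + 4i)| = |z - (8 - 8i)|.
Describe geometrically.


Equal distances means the locus is the perpendicular bisector of z1 and z2.
Midpoint = ((-5+8)/2, (4+(-8))/2) = (1.5000, -2.0000)

Perpendicular bisector through (1.5000, -2.0000)


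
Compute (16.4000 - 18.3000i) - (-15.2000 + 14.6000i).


Real: 16.4 + 15.2 = 31.6
Imag: -18.3 - 14.6 = -32.9

31.6000 - 32.9000i


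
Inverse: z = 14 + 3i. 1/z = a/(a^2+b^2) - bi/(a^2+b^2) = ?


|z|^2 = 196+9 = 205
1/z = (14 - 3i)/205

1/z = 0.0683 - 0.0146i


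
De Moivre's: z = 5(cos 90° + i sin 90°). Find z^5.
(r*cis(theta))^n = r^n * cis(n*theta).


r^5 = 5^5 = 3125
n*theta = 5*90° = 450° = 90° (mod 360)
a = 3125*cos(90°) = 0
b = 3125*sin(90°) = 3125.0000

3125 cis(90°) = 0 + 3125.0000i


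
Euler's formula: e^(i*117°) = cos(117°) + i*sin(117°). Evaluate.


cos(117°) = -0.4540
sin(117°) = 0.8910

e^(i*117°) = -0.4540 + 0.8910i


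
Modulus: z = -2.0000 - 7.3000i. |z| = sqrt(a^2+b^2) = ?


|z| = sqrt((-2)^2 + (-7.3)^2) = sqrt(4 + 53.29) = sqrt(57.29) = 7.5690

|z| = 7.5690


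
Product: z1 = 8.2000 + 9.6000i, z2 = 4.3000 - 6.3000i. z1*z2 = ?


Real = 8.2*4.3 - 9.6*(-6.3) = 35.26 - (-60.48) = 95.74
Imag = 8.2*(-6.3) + 4.3*9.6 = -51.66 + 41.28 = -10.38

95.7400 - 10.3800i


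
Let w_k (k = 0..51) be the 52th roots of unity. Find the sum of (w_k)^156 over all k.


The roots are w_k = w^k with w = e^(2*pi*i/52), and (w^k)^156 = (w^156)^k.
So S = 1 + u + u^2 + ... + u^(51) with u = w^156.
156 = 3*52 + 0, so 156 is a multiple of 52 and u = (w^52)^3 = 1.
Every one of the 52 terms equals 1: S = 52

S = 52


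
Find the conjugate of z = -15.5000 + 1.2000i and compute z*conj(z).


z_bar = -15.5000 - 1.2000i
z*z_bar = (-15.5)^2 + 1.2^2 = 240.25 + 1.44 = 241.69

z_bar = -15.5000 - 1.2000i, z*z_bar = 241.69


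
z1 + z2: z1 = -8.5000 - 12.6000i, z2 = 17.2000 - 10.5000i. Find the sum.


Real: -8.5 + 17.2 = 8.7
Imag: -12.6 - 10.5 = -23.1

8.7000 - 23.1000i


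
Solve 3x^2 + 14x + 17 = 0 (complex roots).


disc = 14^2 - 4*3*17 = 196 - 204 = -8
sqrt(|disc|) = sqrt(8) = 2.8284
Real part = -14/(2*3) = -2.3333
Imag part = 2.8284/(2*3) = 0.4714

-2.3333 ± 0.4714i


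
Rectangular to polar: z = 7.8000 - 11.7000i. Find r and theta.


r = sqrt(60.84+136.89) = sqrt(197.73) = 14.0616
theta = atan2(-11.7, 7.8) = -56.3099 degrees

r = 14.0616, theta = -56.3099 degrees


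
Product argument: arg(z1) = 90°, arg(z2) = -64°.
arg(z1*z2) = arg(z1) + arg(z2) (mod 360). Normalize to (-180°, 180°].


arg(z1*z2) = 90° - 64° = 26°
Normalized to (-180°, 180°]: 26°

26°


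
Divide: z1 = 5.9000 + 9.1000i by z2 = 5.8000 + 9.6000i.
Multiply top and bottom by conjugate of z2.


Conjugate of z2 = 5.8000 - 9.6000i
Numerator: (5.9000 + 9.1000i)(5.8000 - 9.6000i) = 121.5800 - 3.8600i
Denominator: 5.8^2 + 9.6^2 = 125.8
Result = (121.5800 - 3.8600i)/125.8

0.9665 - 0.0307i


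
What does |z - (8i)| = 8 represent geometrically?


|z - z0| = r is a circle with center z0 and radius r.
Center = (0, 8), radius = 8

Circle with center (0, 8) and radius 8


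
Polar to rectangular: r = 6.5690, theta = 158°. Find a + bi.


a = 6.5690*cos(158°) = 6.5690*(-0.927184) = -6.0907
b = 6.5690*sin(158°) = 6.5690*0.37461 = 2.4608

-6.0907 + 2.4608i


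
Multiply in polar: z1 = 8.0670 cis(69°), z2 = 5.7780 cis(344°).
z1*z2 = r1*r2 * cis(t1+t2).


r = 8.0670 * 5.7780 = 46.6111
theta = 69° + 344° = 413° = 53° (mod 360)

46.6111 cis(53°)


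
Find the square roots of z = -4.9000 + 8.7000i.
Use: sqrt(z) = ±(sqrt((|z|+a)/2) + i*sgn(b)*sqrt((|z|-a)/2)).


|z| = sqrt(24.01+75.69) = 9.9850
sqrt((|z|+a)/2) = sqrt((9.9850+(-4.9))/2) = sqrt(2.5425) = 1.5945
sqrt((|z|-a)/2) = sqrt((9.9850-(-4.9))/2) = sqrt(7.4425) = 2.7281

±(1.5945 + 2.7281i) i.e. 1.5945 + 2.7281i and -1.5945 - 2.7281i


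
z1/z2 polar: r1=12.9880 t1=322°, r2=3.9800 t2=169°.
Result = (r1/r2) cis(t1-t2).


r = 12.9880 / 3.9800 = 3.2633
theta = 322° - 169° = 153° = 153° (mod 360)

3.2633 cis(153°)


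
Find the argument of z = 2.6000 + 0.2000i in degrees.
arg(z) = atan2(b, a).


Re = 2.6, Im = 0.2
arg = atan2(0.2, 2.6) = 4.3987 degrees

arg(z) = 4.3987 degrees


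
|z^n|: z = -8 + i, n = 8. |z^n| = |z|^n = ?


|z| = sqrt(64+1) = sqrt(65) = 8.0623
|z^8| = |z|^8 = (sqrt(65))^8 = 65^4 = 17850625

|z^8| = 17850625


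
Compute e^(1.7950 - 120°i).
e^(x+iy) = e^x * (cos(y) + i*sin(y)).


e^1.7950 = 6.01947
cos(-120°) = -0.5
sin(-120°) = -0.86603
Real = 6.01947*(-0.5) = -3.0097
Imag = 6.01947*(-0.86603) = -5.2130

-3.0097 - 5.2130i


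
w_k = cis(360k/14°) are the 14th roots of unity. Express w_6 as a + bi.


Angle = 360*6/14 = 154.2857°
a = cos(154.2857°) = -0.9010
b = sin(154.2857°) = 0.4339

-0.9010 + 0.4339i


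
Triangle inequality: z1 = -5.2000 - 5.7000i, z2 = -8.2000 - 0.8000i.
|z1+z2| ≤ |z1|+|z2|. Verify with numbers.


|z1| = sqrt((-5.2)^2 + (-5.7)^2) = sqrt(59.53) = 7.7156
|z2| = sqrt((-8.2)^2 + (-0.8)^2) = sqrt(67.88) = 8.2389
z1+z2 = -13.4000 - 6.5000i
|z1+z2| = sqrt(221.81) = 14.8933
|z1|+|z2| = 7.7156 + 8.2389 = 15.9545

|z1+z2| = 14.8933 ≤ |z1|+|z2| = 15.9545 (verified)


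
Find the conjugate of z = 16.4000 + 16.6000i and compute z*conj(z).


z_bar = 16.4000 - 16.6000i
z*z_bar = 16.4^2 + 16.6^2 = 268.96 + 275.56 = 544.52

z_bar = 16.4000 - 16.6000i, z*z_bar = 544.52


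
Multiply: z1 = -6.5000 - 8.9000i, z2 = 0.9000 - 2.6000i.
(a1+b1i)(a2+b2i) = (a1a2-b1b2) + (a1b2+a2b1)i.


Real = -6.5*0.9 - (-8.9)*(-2.6) = -5.85 - 23.14 = -28.99
Imag = -6.5*(-2.6) + 0.9*(-8.9) = 16.9 - (8.01) = 8.89

-28.9900 + 8.8900i


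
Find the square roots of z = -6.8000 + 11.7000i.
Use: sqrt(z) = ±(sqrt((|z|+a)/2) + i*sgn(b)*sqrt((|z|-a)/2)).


|z| = sqrt(46.24+136.89) = 13.5326
sqrt((|z|+a)/2) = sqrt((13.5326+(-6.8))/2) = sqrt(3.3663) = 1.8347
sqrt((|z|-a)/2) = sqrt((13.5326-(-6.8))/2) = sqrt(10.1663) = 3.1885

±(1.8347 + 3.1885i) i.e. 1.8347 + 3.1885i and -1.8347 - 3.1885i


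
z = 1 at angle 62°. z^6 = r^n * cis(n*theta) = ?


r^6 = 1^6 = 1
n*theta = 6*62° = 372° = 12° (mod 360)
a = 1*cos(12°) = 0.9781
b = 1*sin(12°) = 0.2079

1 cis(12°) = 0.9781 + 0.2079i


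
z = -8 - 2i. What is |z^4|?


|z| = sqrt(64+4) = sqrt(68) = 8.2462
|z^4| = |z|^4 = (sqrt(68))^4 = 68^2 = 4624

|z^4| = 4624


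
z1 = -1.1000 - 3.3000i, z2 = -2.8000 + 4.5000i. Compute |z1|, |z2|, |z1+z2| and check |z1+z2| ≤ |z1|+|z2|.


|z1| = sqrt((-1.1)^2 + (-3.3)^2) = sqrt(12.1) = 3.4785
|z2| = sqrt((-2.8)^2 + 4.5^2) = sqrt(28.09) = 5.3000
z1+z2 = -3.9000 + 1.2000i
|z1+z2| = sqrt(16.65) = 4.0804
|z1|+|z2| = 3.4785 + 5.3000 = 8.7785

|z1+z2| = 4.0804 ≤ |z1|+|z2| = 8.7785 (verified)


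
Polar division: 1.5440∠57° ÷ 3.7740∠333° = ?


r = 1.5440 / 3.7740 = 0.4091
theta = 57° - 333° = -276° = 84° (mod 360)

0.4091 cis(84°)


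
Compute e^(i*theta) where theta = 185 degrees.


cos(185°) = -0.9962
sin(185°) = -0.0872

e^(i*185°) = -0.9962 - 0.0872i


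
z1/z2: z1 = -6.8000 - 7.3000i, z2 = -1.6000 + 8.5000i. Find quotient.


Conjugate of z2 = -1.6000 - 8.5000i
Numerator: (-6.8000 - 7.3000i)(-1.6000 - 8.5000i) = -51.1700 + 69.4800i
Denominator: (-1.6)^2 + 8.5^2 = 74.81
Result = (-51.1700 + 69.4800i)/74.81

-0.6840 + 0.9288i


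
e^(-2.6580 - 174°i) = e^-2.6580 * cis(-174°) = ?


e^-2.6580 = 0.0701
cos(-174°) = -0.9945
sin(-174°) = -0.1045
Real = 0.0701*(-0.9945) = -0.0697
Imag = 0.0701*(-0.1045) = -0.0073

-0.0697 - 0.0073i


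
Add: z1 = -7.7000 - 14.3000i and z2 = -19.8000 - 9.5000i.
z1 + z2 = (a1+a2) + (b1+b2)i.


Real: -7.7 - 19.8 = -27.5
Imag: -14.3 - 9.5 = -23.8

-27.5000 - 23.8000i


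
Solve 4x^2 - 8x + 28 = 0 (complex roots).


disc = (-8)^2 - 4*4*28 = 64 - 448 = -384
sqrt(|disc|) = sqrt(384) = 19.5959
Real part = 8/(2*4) = 1.0000
Imag part = 19.5959/(2*4) = 2.4495

1.0000 ± 2.4495i


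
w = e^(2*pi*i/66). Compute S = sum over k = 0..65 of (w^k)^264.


The roots are w_k = w^k with w = e^(2*pi*i/66), and (w^k)^264 = (w^264)^k.
So S = 1 + u + u^2 + ... + u^(65) with u = w^264.
264 = 4*66 + 0, so 264 is a multiple of 66 and u = (w^66)^4 = 1.
Every one of the 66 terms equals 1: S = 66

S = 66


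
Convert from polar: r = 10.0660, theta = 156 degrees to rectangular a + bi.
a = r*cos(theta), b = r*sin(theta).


a = 10.0660*cos(156°) = 10.0660*(-0.913545) = -9.1957
b = 10.0660*sin(156°) = 10.0660*0.40674 = 4.0942

-9.1957 + 4.0942i


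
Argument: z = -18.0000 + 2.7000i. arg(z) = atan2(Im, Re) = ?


Re = -18, Im = 2.7
arg = atan2(2.7, -18) = 171.4692 degrees

arg(z) = 171.4692 degrees


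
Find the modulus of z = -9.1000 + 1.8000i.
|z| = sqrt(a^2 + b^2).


|z| = sqrt((-9.1)^2 + 1.8^2) = sqrt(82.81 + 3.24) = sqrt(86.05) = 9.2763

|z| = 9.2763


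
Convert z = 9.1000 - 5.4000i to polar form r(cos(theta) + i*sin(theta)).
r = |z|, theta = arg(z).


r = sqrt(82.81+29.16) = sqrt(111.97) = 10.5816
theta = atan2(-5.4, 9.1) = -30.6852 degrees

r = 10.5816, theta = -30.6852 degrees


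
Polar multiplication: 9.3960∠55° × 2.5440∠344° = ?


r = 9.3960 * 2.5440 = 23.9034
theta = 55° + 344° = 399° = 39° (mod 360)

23.9034 cis(39°)


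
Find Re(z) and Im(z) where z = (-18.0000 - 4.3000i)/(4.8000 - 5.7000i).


Multiply by conjugate: (-18.0000 - 4.3000i)(4.8000 + 5.7000i) / (4.8^2 + (-5.7)^2)
Numerator real = -18*4.8 - (4.3)*(-5.7) = -61.89
Numerator imag = -4.3*4.8 - (-18)*(-5.7) = -123.24
Denominator = 55.53
Re(z) = -61.89/55.53 = -1.1145
Im(z) = -123.24/55.53 = -2.2193

Re(z) = -1.1145, Im(z) = -2.2193


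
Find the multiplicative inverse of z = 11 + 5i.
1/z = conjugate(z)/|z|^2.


|z|^2 = 121+25 = 146
1/z = (11 - 5i)/146

1/z = 0.0753 - 0.0342i


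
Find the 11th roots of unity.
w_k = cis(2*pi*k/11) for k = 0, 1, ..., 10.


The 11th roots of unity are cis(360k/11°) for k=0..10
Angle step = 360/11 = 32.7273°
Primitive root: cis(32.7273°)
Primitive root = 0.8413 + 0.5406i

11 roots at angles: 0°, 32.7273°, 65.4545°, 98.1818°, 130.9091°, 163.6364°, 196.3636°, 229.0909°, 261.8182°, 294.5455°, 327.2727°


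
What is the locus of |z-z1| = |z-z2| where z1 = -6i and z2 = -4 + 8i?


Equal distances means the locus is the perpendicular bisector of z1 and z2.
Midpoint = ((0+(-4))/2, (-6+8)/2) = (-2.0000, 1.0000)

Perpendicular bisector through (-2.0000, 1.0000)


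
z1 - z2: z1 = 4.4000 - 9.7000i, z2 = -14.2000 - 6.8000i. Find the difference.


Real: 4.4 + 14.2 = 18.6
Imag: -9.7 + 6.8 = -2.9

18.6000 - 2.9000i


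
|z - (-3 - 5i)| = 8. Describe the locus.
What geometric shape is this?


|z - z0| = r is a circle with center z0 and radius r.
Center = (-3, -5), radius = 8

Circle with center (-3, -5) and radius 8


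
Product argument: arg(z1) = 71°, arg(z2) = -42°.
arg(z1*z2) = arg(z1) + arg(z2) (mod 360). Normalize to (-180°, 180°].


arg(z1*z2) = 71° - 42° = 29°
Normalized to (-180°, 180°]: 29°

29°


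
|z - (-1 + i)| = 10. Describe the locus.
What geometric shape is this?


|z - z0| = r is a circle with center z0 and radius r.
Center = (-1, 1), radius = 10

Circle with center (-1, 1) and radius 10


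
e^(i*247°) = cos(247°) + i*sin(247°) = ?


cos(247°) = -0.3907
sin(247°) = -0.9205

e^(i*247°) = -0.3907 - 0.9205i


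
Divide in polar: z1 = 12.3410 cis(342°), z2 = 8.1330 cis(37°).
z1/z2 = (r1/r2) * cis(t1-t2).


r = 12.3410 / 8.1330 = 1.5174
theta = 342° - 37° = 305° = 305° (mod 360)

1.5174 cis(305°)


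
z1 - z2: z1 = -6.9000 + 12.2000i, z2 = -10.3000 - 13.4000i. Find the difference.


Real: -6.9 + 10.3 = 3.4
Imag: 12.2 + 13.4 = 25.6

3.4000 + 25.6000i


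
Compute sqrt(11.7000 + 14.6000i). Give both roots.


|z| = sqrt(136.89+213.16) = 18.7096
sqrt((|z|+a)/2) = sqrt((18.7096+11.7)/2) = sqrt(15.2048) = 3.8993
sqrt((|z|-a)/2) = sqrt((18.7096-11.7)/2) = sqrt(3.5048) = 1.8721

±(3.8993 + 1.8721i) i.e. 3.8993 + 1.8721i and -3.8993 - 1.8721i


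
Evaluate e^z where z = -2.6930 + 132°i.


e^-2.6930 = 0.0677
cos(132°) = -0.6691
sin(132°) = 0.7431
Real = 0.0677*(-0.6691) = -0.0453
Imag = 0.0677*0.7431 = 0.0503

-0.0453 + 0.0503i


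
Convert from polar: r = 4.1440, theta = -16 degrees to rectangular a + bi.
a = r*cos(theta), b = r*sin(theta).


a = 4.1440*cos(-16°) = 4.1440*0.96126 = 3.9835
b = 4.1440*sin(-16°) = 4.1440*(-0.275637) = -1.1422

3.9835 - 1.1422i


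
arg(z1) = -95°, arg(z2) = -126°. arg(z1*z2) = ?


arg(z1*z2) = -95° - 126° = -221°
Normalized to (-180°, 180°]: 139°

139°


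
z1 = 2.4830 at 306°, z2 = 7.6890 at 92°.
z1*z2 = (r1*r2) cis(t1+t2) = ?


r = 2.4830 * 7.6890 = 19.0918
theta = 306° + 92° = 398° = 38° (mod 360)

19.0918 cis(38°)


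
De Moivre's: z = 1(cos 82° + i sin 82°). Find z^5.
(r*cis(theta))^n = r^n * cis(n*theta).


r^5 = 1^5 = 1
n*theta = 5*82° = 410° = 50° (mod 360)
a = 1*cos(50°) = 0.6428
b = 1*sin(50°) = 0.7660

1 cis(50°) = 0.6428 + 0.7660i


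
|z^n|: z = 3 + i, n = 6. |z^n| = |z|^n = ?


|z| = sqrt(9+1) = sqrt(10) = 3.1623
|z^6| = |z|^6 = (sqrt(10))^6 = 10^3 = 1000

|z^6| = 1000


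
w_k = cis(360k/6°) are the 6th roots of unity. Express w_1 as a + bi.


Angle = 360*1/6 = 60°
a = cos(60°) = 0.5000
b = sin(60°) = 0.8660

0.5000 + 0.8660i


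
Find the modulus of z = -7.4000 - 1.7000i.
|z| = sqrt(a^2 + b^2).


|z| = sqrt((-7.4)^2 + (-1.7)^2) = sqrt(54.76 + 2.89) = sqrt(57.65) = 7.5928

|z| = 7.5928


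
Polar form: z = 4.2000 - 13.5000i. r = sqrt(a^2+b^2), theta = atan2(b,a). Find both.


r = sqrt(17.64+182.25) = sqrt(199.89) = 14.1382
theta = atan2(-13.5, 4.2) = -72.7185 degrees

r = 14.1382, theta = -72.7185 degrees


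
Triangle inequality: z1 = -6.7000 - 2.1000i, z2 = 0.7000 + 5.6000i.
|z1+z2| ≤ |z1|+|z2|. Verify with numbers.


|z1| = sqrt((-6.7)^2 + (-2.1)^2) = sqrt(49.3) = 7.0214
|z2| = sqrt(0.7^2 + 5.6^2) = sqrt(31.85) = 5.6436
z1+z2 = -6.0000 + 3.5000i
|z1+z2| = sqrt(48.25) = 6.9462
|z1|+|z2| = 7.0214 + 5.6436 = 12.6650

|z1+z2| = 6.9462 ≤ |z1|+|z2| = 12.6650 (verified)
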